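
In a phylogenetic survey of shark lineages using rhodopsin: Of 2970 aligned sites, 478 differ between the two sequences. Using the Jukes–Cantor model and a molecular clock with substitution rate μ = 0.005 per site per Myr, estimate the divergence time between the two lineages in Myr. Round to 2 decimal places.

18.12

p = 478/2970 ≈ 0.160943.
d = −(3/4) ln(1 − 4p/3) = −0.75 ln(1 − 0.214591) = −0.75 ln(0.785409)
  = −0.75 × (-0.241551) = 0.181163 substitutions/site.
Under a molecular clock d = 2μt, so t = d/(2μ) = 0.181163 / (2 × 0.005) = 18.12 Myr.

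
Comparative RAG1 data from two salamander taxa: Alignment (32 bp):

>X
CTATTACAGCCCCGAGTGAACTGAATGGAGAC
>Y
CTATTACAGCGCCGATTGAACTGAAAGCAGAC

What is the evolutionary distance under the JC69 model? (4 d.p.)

The sequences differ at 4 of 32 sites (11, 16, 26, 28), so p = 4/32 = 0.125.
d = −(3/4) ln(1 − 4p/3) = −0.75 ln(1 − 0.166667) = −0.75 ln(0.833333)
  = −0.75 × (-0.182322) = 0.136742 substitutions/site.

0.1367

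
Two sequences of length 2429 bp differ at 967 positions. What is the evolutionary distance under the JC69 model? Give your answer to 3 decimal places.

0.568

p = 967/2429 ≈ 0.398106.
d = −(3/4) ln(1 − 4p/3) = −0.75 ln(1 − 0.530808) = −0.75 ln(0.469192)
  = −0.75 × (-0.756743) = 0.567557 substitutions/site.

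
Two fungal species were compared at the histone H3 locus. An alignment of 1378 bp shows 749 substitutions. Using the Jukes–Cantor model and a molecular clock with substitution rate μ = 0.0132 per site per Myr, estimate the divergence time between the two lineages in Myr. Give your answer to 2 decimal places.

36.65

p = 749/1378 ≈ 0.543541.
d = −(3/4) ln(1 − 4p/3) = −0.75 ln(1 − 0.724721) = −0.75 ln(0.275279)
  = −0.75 × (-1.289970) = 0.967478 substitutions/site.
Under a molecular clock d = 2μt, so t = d/(2μ) = 0.967478 / (2 × 0.0132) = 36.65 Myr.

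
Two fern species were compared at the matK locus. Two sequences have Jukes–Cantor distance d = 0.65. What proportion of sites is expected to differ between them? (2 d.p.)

p = (3/4)(1 − e^(−4d/3)) = 0.75 × (1 − e^(-0.866667)) = 0.75 × (1 − 0.420350) = 0.434738.

0.43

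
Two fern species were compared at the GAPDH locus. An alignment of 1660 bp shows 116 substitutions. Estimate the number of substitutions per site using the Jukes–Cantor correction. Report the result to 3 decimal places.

p = 116/1660 ≈ 0.06988.
d = −(3/4) ln(1 − 4p/3) = −0.75 ln(1 − 0.093173) = −0.75 ln(0.906827)
  = −0.75 × (-0.097804) = 0.073353 substitutions/site.

0.073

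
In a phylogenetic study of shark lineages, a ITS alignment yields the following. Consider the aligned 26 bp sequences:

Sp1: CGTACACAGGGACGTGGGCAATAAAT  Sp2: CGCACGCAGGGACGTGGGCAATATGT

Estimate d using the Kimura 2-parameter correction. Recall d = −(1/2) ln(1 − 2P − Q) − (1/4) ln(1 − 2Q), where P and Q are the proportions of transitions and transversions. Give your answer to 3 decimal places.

0.177

Of 26 sites, 3 differences are transitions and 1 are transversions, so P = 3/26 ≈ 0.115385 and Q = 1/26 ≈ 0.038462.
Under the Kimura two-parameter model, d = −½ ln(1 − 2P − Q) − ¼ ln(1 − 2Q).
1 − 2P − Q = 0.730768, giving −½ ln(0.730768) = 0.156830.
1 − 2Q = 0.923076, giving −¼ ln(0.923076) = 0.020011.
d = 0.156830 + 0.020011 = 0.176841.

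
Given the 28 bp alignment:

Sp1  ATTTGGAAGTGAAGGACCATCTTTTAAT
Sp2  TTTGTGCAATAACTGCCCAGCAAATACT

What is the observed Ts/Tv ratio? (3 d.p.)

Transitions are A↔G and C↔T; transversions are all other mismatches.
Transitions: 2. Transversions: 12.
R = 2/12 = 0.166666… ≈ 0.167 (to 3 d.p.).

0.167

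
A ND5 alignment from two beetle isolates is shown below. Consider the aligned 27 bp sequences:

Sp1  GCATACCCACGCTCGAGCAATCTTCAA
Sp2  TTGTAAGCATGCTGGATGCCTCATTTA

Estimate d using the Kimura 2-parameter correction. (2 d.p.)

Of 27 sites, 4 differences are transitions and 10 are transversions, so P = 4/27 ≈ 0.148148 and Q = 10/27 ≈ 0.37037.
Under the Kimura two-parameter model, d = −½ ln(1 − 2P − Q) − ¼ ln(1 − 2Q).
1 − 2P − Q = 0.333334, giving −½ ln(0.333334) = 0.549305.
1 − 2Q = 0.25926, giving −¼ ln(0.25926) = 0.337481.
d = 0.549305 + 0.337481 = 0.886786.

0.89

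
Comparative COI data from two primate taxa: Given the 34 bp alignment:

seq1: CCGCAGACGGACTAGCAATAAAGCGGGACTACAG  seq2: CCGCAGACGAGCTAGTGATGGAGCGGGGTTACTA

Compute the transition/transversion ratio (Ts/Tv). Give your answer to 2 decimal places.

9.00

Transitions are A↔G and C↔T; transversions are all other mismatches.
Transitions: 9. Transversions: 1.
R = 9/1 = 9.00.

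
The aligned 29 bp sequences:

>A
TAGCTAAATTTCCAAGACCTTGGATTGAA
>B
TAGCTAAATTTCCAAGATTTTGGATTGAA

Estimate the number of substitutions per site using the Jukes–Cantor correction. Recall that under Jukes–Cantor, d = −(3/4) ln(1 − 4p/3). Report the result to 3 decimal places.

The sequences differ at 2 of 29 sites (18, 19), so p = 2/29 ≈ 0.068966.
d = −(3/4) ln(1 − 4p/3) = −0.75 ln(1 − 0.091955) = −0.75 ln(0.908045)
  = −0.75 × (-0.096461) = 0.072346 substitutions/site.

0.072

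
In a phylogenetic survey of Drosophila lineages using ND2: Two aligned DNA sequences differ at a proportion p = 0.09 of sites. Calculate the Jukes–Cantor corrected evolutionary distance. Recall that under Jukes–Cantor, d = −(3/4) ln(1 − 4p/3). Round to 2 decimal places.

0.10

d = −(3/4) ln(1 − 4p/3) = −0.75 ln(1 − 0.12) = −0.75 ln(0.88)
  = −0.75 × (-0.127833) = 0.095875 substitutions/site.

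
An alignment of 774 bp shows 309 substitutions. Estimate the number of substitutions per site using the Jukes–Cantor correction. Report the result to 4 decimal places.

p = 309/774 ≈ 0.399225.
d = −(3/4) ln(1 − 4p/3) = −0.75 ln(1 − 0.5323) = −0.75 ln(0.4677)
  = −0.75 × (-0.759928) = 0.569946 substitutions/site.

0.5699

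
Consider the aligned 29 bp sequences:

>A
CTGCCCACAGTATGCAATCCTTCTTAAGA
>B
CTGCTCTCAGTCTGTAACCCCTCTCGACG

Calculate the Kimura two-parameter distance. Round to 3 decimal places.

Of 29 sites, 7 differences are transitions and 3 are transversions, so P = 7/29 ≈ 0.241379 and Q = 3/29 ≈ 0.103448.
Under the Kimura two-parameter model, d = −½ ln(1 − 2P − Q) − ¼ ln(1 − 2Q).
1 − 2P − Q = 0.413794, giving −½ ln(0.413794) = 0.441194.
1 − 2Q = 0.793104, giving −¼ ln(0.793104) = 0.057950.
d = 0.441194 + 0.057950 = 0.499144.

0.499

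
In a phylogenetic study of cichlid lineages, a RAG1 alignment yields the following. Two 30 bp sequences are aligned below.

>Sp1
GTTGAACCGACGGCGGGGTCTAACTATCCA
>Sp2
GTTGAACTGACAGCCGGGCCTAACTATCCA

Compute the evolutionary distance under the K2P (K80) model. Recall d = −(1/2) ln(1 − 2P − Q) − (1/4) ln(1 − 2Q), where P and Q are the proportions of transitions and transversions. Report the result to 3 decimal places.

0.150

Of 30 sites, 3 differences are transitions and 1 are transversions, so P = 3/30 = 0.1 and Q = 1/30 ≈ 0.033333.
Under the Kimura two-parameter model, d = −½ ln(1 − 2P − Q) − ¼ ln(1 − 2Q).
1 − 2P − Q = 0.766667, giving −½ ln(0.766667) = 0.132851.
1 − 2Q = 0.933334, giving −¼ ln(0.933334) = 0.017248.
d = 0.132851 + 0.017248 = 0.150099.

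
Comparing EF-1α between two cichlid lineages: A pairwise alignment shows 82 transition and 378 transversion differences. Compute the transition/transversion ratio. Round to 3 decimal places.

0.217

R = 82/378 = 0.216931… ≈ 0.217 (to 3 d.p.).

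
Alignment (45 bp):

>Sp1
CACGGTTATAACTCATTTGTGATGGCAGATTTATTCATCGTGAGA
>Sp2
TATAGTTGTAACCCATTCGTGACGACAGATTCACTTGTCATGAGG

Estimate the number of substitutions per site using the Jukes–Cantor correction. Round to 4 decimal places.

The sequences differ at 14 of 45 sites, so p = 14/45 ≈ 0.311111.
d = −(3/4) ln(1 − 4p/3) = −0.75 ln(1 − 0.414815) = −0.75 ln(0.585185)
  = −0.75 × (-0.535827) = 0.401870 substitutions/site.

0.4019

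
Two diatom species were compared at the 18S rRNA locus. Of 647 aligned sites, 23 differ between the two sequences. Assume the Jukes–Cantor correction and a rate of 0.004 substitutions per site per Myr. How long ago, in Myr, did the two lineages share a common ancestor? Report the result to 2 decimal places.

4.55

p = 23/647 ≈ 0.035549.
d = −(3/4) ln(1 − 4p/3) = −0.75 ln(1 − 0.047399) = −0.75 ln(0.952601)
  = −0.75 × (-0.048559) = 0.036419 substitutions/site.
Under a molecular clock d = 2μt, so t = d/(2μ) = 0.036419 / (2 × 0.004) = 4.55 Myr.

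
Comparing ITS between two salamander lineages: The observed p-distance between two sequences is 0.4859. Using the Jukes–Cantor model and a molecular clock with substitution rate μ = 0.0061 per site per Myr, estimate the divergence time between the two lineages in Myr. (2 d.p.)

d = −(3/4) ln(1 − 4p/3) = −0.75 ln(1 − 0.647867) = −0.75 ln(0.352133)
  = −0.75 × (-1.043746) = 0.782810 substitutions/site.
Under a molecular clock d = 2μt, so t = d/(2μ) = 0.782810 / (2 × 0.0061) = 64.16 Myr.

64.16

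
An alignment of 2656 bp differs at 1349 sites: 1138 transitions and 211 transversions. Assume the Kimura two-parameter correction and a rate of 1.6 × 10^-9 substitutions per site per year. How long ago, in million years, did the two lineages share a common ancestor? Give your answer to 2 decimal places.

P = 1138/2656 ≈ 0.428464 and Q = 211/2656 ≈ 0.079443.
Under the Kimura two-parameter model, d = −½ ln(1 − 2P − Q) − ¼ ln(1 − 2Q).
1 − 2P − Q = 0.063629, giving −½ ln(0.063629) = 1.377343.
1 − 2Q = 0.841114, giving −¼ ln(0.841114) = 0.043257.
d = 1.377343 + 0.043257 = 1.420600.
Under a molecular clock d = 2μt, so t = d/(2μ) = 1.420600 / (2 × 1.6 × 10^-9) = 443.94 million years.

443.94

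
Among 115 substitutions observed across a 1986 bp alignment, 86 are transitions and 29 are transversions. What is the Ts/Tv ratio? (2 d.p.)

R = 86/29 = 2.965517… ≈ 2.97 (to 2 d.p.).

2.97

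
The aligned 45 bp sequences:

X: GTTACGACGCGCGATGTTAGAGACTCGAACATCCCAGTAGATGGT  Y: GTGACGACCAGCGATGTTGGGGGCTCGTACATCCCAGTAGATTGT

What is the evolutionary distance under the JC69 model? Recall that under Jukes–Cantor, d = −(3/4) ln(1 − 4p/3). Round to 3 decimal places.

0.203

The sequences differ at 8 of 45 sites (3, 9, 10, 19, 21, 23, 28, 43), so p = 8/45 ≈ 0.177778.
d = −(3/4) ln(1 − 4p/3) = −0.75 ln(1 − 0.237037) = −0.75 ln(0.762963)
  = −0.75 × (-0.270546) = 0.202910 substitutions/site.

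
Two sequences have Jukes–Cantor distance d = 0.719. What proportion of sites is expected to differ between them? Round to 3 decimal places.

p = (3/4)(1 − e^(−4d/3)) = 0.75 × (1 − e^(-0.958667)) = 0.75 × (1 − 0.383404) = 0.462447.

0.462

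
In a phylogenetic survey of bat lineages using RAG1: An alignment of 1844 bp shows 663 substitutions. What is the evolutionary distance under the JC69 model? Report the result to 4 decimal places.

0.4896

p = 663/1844 ≈ 0.359544.
d = −(3/4) ln(1 − 4p/3) = −0.75 ln(1 − 0.479392) = −0.75 ln(0.520608)
  = −0.75 × (-0.652758) = 0.489569 substitutions/site.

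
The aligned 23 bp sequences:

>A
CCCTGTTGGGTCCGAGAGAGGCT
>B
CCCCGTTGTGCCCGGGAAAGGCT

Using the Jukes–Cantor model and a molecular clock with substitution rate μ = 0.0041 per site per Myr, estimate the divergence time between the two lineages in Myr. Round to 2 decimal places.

31.31

The sequences differ at 5 of 23 sites (4, 9, 11, 15, 18), so p = 5/23 ≈ 0.217391.
d = −(3/4) ln(1 − 4p/3) = −0.75 ln(1 − 0.289855) = −0.75 ln(0.710145)
  = −0.75 × (-0.342286) = 0.256715 substitutions/site.
Under a molecular clock d = 2μt, so t = d/(2μ) = 0.256715 / (2 × 0.0041) = 31.31 Myr.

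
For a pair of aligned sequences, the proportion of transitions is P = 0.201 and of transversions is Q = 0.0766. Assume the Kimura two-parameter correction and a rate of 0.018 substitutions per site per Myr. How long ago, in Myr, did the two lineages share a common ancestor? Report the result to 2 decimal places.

10.20

Under the Kimura two-parameter model, d = −½ ln(1 − 2P − Q) − ¼ ln(1 − 2Q).
1 − 2P − Q = 0.5214, giving −½ ln(0.5214) = 0.325619.
1 − 2Q = 0.8468, giving −¼ ln(0.8468) = 0.041573.
d = 0.325619 + 0.041573 = 0.367192.
Under a molecular clock d = 2μt, so t = d/(2μ) = 0.367192 / (2 × 0.018) = 10.20 Myr.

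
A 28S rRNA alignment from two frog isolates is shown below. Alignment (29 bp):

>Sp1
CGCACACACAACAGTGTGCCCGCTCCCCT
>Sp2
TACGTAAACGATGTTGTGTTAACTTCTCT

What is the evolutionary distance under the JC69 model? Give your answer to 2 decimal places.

0.88

The sequences differ at 15 of 29 sites, so p = 15/29 ≈ 0.517241.
d = −(3/4) ln(1 − 4p/3) = −0.75 ln(1 − 0.689655) = −0.75 ln(0.310345)
  = −0.75 × (-1.170071) = 0.877553 substitutions/site.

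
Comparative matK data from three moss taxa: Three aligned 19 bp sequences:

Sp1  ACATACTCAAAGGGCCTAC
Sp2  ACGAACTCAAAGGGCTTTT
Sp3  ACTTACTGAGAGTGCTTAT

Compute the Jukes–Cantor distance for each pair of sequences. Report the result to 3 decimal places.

d(Sp1,Sp2) = 0.324, d(Sp1,Sp3) = 0.410, d(Sp2,Sp3) = 0.410

Sp1–Sp2: 5/19 sites differ → p ≈ 0.263158, d = −0.75 ln(1 − 0.350877) = 0.324100 ≈ 0.324.
Sp1–Sp3: 6/19 sites differ → p ≈ 0.315789, d = −0.75 ln(1 − 0.421052) = 0.409907 ≈ 0.410.
Sp2–Sp3: 6/19 sites differ → p ≈ 0.315789, d = −0.75 ln(1 − 0.421052) = 0.409907 ≈ 0.410.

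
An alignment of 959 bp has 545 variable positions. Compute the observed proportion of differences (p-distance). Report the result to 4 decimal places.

p = 545/959 = 0.568300… ≈ 0.5683 (to 4 d.p.).

0.5683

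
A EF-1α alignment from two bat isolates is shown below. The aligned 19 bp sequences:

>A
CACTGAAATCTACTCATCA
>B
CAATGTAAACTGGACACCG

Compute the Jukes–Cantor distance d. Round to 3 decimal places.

0.618

The sequences differ at 8 of 19 sites (3, 6, 9, 12, 13, 14, 17, 19), so p = 8/19 ≈ 0.421053.
d = −(3/4) ln(1 − 4p/3) = −0.75 ln(1 − 0.561404) = −0.75 ln(0.438596)
  = −0.75 × (-0.824177) = 0.618133 substitutions/site.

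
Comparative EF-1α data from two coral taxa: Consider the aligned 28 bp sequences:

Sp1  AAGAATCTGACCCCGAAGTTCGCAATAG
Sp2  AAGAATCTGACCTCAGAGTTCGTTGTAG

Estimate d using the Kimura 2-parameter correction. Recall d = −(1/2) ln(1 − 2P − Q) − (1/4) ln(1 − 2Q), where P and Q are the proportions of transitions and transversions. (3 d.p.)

0.268

Of 28 sites, 5 differences are transitions and 1 are transversions, so P = 5/28 ≈ 0.178571 and Q = 1/28 ≈ 0.035714.
Under the Kimura two-parameter model, d = −½ ln(1 − 2P − Q) − ¼ ln(1 − 2Q).
1 − 2P − Q = 0.607144, giving −½ ln(0.607144) = 0.249495.
1 − 2Q = 0.928572, giving −¼ ln(0.928572) = 0.018527.
d = 0.249495 + 0.018527 = 0.268022.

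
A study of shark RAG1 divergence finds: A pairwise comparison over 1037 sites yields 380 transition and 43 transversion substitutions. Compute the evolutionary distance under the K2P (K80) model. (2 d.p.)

P = 380/1037 ≈ 0.366442 and Q = 43/1037 ≈ 0.041466.
Under the Kimura two-parameter model, d = −½ ln(1 − 2P − Q) − ¼ ln(1 − 2Q).
1 − 2P − Q = 0.22565, giving −½ ln(0.22565) = 0.744385.
1 − 2Q = 0.917068, giving −¼ ln(0.917068) = 0.021643.
d = 0.744385 + 0.021643 = 0.766028.

0.77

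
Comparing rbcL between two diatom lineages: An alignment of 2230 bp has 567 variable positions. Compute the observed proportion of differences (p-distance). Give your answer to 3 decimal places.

0.254

p = 567/2230 = 0.254260… ≈ 0.254 (to 3 d.p.).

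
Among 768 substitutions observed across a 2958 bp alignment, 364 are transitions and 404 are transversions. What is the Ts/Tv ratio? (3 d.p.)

0.901

R = 364/404 = 0.900990… ≈ 0.901 (to 3 d.p.).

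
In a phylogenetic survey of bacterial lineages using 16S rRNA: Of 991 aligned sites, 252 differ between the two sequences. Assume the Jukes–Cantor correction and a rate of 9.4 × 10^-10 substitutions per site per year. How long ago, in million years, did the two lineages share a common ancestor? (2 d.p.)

165.19

p = 252/991 ≈ 0.254289.
d = −(3/4) ln(1 − 4p/3) = −0.75 ln(1 − 0.339052) = −0.75 ln(0.660948)
  = −0.75 × (-0.414080) = 0.310560 substitutions/site.
Under a molecular clock d = 2μt, so t = d/(2μ) = 0.310560 / (2 × 9.4 × 10^-10) = 165.19 million years.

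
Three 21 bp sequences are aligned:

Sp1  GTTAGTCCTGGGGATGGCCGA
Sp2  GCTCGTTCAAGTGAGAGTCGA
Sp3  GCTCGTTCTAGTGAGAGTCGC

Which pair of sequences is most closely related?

Sp1–Sp2: 9/21 differ, p = 0.429, d = 0.635.
Sp1–Sp3: 9/21 differ, p = 0.429, d = 0.635.
Sp2–Sp3: 2/21 differ, p = 0.095, d = 0.102.
The smallest distance is between Sp2 and Sp3.

Sp2 and Sp3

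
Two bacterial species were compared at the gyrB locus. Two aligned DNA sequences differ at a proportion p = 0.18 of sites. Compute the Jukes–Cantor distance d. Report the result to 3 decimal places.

0.206

d = −(3/4) ln(1 − 4p/3) = −0.75 ln(1 − 0.24) = −0.75 ln(0.76)
  = −0.75 × (-0.274437) = 0.205828 substitutions/site.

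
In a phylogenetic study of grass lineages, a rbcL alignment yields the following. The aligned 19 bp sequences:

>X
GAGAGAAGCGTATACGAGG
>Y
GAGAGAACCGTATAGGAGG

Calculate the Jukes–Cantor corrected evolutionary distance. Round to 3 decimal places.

The sequences differ at 2 of 19 sites (8, 15), so p = 2/19 ≈ 0.105263.
d = −(3/4) ln(1 − 4p/3) = −0.75 ln(1 − 0.140351) = −0.75 ln(0.859649)
  = −0.75 × (-0.151231) = 0.113423 substitutions/site.

0.113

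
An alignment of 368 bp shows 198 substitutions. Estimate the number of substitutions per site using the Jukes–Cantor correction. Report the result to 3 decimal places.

0.948

p = 198/368 ≈ 0.538043.
d = −(3/4) ln(1 − 4p/3) = −0.75 ln(1 − 0.717391) = −0.75 ln(0.282609)
  = −0.75 × (-1.263691) = 0.947768 substitutions/site.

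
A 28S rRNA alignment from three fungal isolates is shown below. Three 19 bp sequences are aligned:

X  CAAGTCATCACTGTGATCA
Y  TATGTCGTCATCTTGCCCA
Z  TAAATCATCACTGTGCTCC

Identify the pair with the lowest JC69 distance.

X–Y: 8/19 differ, p = 0.421, d = 0.618.
X–Z: 4/19 differ, p = 0.211, d = 0.247.
Y–Z: 8/19 differ, p = 0.421, d = 0.618.
The smallest distance is between X and Z.

X and Z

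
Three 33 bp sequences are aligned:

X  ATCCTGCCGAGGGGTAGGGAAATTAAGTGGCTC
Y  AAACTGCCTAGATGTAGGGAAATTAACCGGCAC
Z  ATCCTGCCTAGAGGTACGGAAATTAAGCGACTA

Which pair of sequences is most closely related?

X–Y: 8/33 differ, p = 0.242, d = 0.293.
X–Z: 6/33 differ, p = 0.182, d = 0.208.
Y–Z: 8/33 differ, p = 0.242, d = 0.293.
The smallest distance is between X and Z.

X and Z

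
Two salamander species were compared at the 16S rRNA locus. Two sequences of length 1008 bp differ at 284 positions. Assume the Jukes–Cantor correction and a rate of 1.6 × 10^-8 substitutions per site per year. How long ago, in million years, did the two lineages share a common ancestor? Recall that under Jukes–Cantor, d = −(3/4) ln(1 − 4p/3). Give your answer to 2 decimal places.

p = 284/1008 ≈ 0.281746.
d = −(3/4) ln(1 − 4p/3) = −0.75 ln(1 − 0.375661) = −0.75 ln(0.624339)
  = −0.75 × (-0.471062) = 0.353297 substitutions/site.
Under a molecular clock d = 2μt, so t = d/(2μ) = 0.353297 / (2 × 1.6 × 10^-8) = 11.04 million years.

11.04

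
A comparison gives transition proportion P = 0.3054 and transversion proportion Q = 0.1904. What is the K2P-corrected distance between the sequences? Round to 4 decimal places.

0.9276

Under the Kimura two-parameter model, d = −½ ln(1 − 2P − Q) − ¼ ln(1 − 2Q).
1 − 2P − Q = 0.1988, giving −½ ln(0.1988) = 0.807728.
1 − 2Q = 0.6192, giving −¼ ln(0.6192) = 0.119832.
d = 0.807728 + 0.119832 = 0.927560.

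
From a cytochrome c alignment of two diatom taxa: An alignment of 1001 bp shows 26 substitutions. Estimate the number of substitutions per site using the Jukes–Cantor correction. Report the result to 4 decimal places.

0.0264

p = 26/1001 ≈ 0.025974.
d = −(3/4) ln(1 − 4p/3) = −0.75 ln(1 − 0.034632) = −0.75 ln(0.965368)
  = −0.75 × (-0.035246) = 0.026435 substitutions/site.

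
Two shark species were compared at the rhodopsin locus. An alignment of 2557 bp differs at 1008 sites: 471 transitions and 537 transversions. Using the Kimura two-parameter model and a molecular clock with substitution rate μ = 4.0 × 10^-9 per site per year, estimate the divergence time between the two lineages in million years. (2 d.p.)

P = 471/2557 ≈ 0.1842 and Q = 537/2557 ≈ 0.210012.
Under the Kimura two-parameter model, d = −½ ln(1 − 2P − Q) − ¼ ln(1 − 2Q).
1 − 2P − Q = 0.421588, giving −½ ln(0.421588) = 0.431863.
1 − 2Q = 0.579976, giving −¼ ln(0.579976) = 0.136192.
d = 0.431863 + 0.136192 = 0.568055.
Under a molecular clock d = 2μt, so t = d/(2μ) = 0.568055 / (2 × 4.0 × 10^-9) = 71.01 million years.

71.01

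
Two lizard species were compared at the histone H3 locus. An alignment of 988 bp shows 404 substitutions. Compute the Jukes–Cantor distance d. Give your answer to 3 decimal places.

p = 404/988 ≈ 0.408907.
d = −(3/4) ln(1 − 4p/3) = −0.75 ln(1 − 0.545209) = −0.75 ln(0.454791)
  = −0.75 × (-0.787917) = 0.590938 substitutions/site.

0.591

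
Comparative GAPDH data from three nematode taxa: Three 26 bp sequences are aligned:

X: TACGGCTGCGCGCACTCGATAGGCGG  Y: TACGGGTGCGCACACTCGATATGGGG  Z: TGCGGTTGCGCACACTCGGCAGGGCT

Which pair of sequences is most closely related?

X–Y: 4/26 differ, p = 0.154, d = 0.172.
X–Z: 8/26 differ, p = 0.308, d = 0.396.
Y–Z: 7/26 differ, p = 0.269, d = 0.334.
The smallest distance is between X and Y.

X and Y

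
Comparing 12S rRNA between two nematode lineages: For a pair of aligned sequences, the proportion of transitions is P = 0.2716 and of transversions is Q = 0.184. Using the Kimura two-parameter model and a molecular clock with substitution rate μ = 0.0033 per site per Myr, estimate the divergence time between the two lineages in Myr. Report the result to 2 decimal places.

115.79

Under the Kimura two-parameter model, d = −½ ln(1 − 2P − Q) − ¼ ln(1 − 2Q).
1 − 2P − Q = 0.2728, giving −½ ln(0.2728) = 0.649508.
1 − 2Q = 0.632, giving −¼ ln(0.632) = 0.114716.
d = 0.649508 + 0.114716 = 0.764224.
Under a molecular clock d = 2μt, so t = d/(2μ) = 0.764224 / (2 × 0.0033) = 115.79 Myr.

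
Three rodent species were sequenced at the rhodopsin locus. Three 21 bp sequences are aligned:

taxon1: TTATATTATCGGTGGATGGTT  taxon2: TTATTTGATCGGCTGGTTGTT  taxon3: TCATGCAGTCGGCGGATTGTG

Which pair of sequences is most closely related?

taxon1–taxon2: 6/21 differ, p = 0.286, d = 0.360.
taxon1–taxon3: 8/21 differ, p = 0.381, d = 0.532.
taxon2–taxon3: 8/21 differ, p = 0.381, d = 0.532.
The smallest distance is between taxon1 and taxon2.

taxon1 and taxon2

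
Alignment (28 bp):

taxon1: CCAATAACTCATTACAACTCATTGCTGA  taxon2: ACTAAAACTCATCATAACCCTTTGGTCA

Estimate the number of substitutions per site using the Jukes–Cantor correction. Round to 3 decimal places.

0.420

The sequences differ at 9 of 28 sites (1, 3, 5, 13, 15, 19, 21, 25, 27), so p = 9/28 ≈ 0.321429.
d = −(3/4) ln(1 − 4p/3) = −0.75 ln(1 − 0.428572) = −0.75 ln(0.571428)
  = −0.75 × (-0.559617) = 0.419713 substitutions/site.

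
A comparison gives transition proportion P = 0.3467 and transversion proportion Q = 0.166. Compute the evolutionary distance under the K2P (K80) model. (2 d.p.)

Under the Kimura two-parameter model, d = −½ ln(1 − 2P − Q) − ¼ ln(1 − 2Q).
1 − 2P − Q = 0.1406, giving −½ ln(0.1406) = 0.980918.
1 − 2Q = 0.668, giving −¼ ln(0.668) = 0.100867.
d = 0.980918 + 0.100867 = 1.081785.

1.08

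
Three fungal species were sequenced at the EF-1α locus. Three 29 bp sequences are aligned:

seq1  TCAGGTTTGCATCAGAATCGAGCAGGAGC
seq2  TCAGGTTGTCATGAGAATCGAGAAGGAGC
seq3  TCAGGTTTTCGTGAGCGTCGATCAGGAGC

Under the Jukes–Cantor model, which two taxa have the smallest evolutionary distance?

seq1–seq2: 4/29 differ, p = 0.138, d = 0.152.
seq1–seq3: 6/29 differ, p = 0.207, d = 0.242.
seq2–seq3: 6/29 differ, p = 0.207, d = 0.242.
The smallest distance is between seq1 and seq2.

seq1 and seq2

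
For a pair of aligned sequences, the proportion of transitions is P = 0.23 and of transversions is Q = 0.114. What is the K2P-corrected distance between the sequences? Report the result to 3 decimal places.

0.491

Under the Kimura two-parameter model, d = −½ ln(1 − 2P − Q) − ¼ ln(1 − 2Q).
1 − 2P − Q = 0.426, giving −½ ln(0.426) = 0.426658.
1 − 2Q = 0.772, giving −¼ ln(0.772) = 0.064693.
d = 0.426658 + 0.064693 = 0.491351.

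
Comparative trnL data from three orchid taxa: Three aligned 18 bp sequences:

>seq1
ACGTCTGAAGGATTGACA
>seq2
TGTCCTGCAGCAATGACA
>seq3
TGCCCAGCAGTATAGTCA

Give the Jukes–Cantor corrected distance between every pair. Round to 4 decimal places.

d(seq1,seq2) = 0.5482, d(seq1,seq3) = 0.8240, d(seq2,seq3) = 0.4408

seq1–seq2: 7/18 sites differ → p ≈ 0.388889, d = −0.75 ln(1 − 0.518519) = 0.548166 ≈ 0.5482.
seq1–seq3: 9/18 sites differ → p = 0.5, d = −0.75 ln(1 − 0.666667) = 0.823960 ≈ 0.8240.
seq2–seq3: 6/18 sites differ → p ≈ 0.333333, d = −0.75 ln(1 − 0.444444) = 0.440839 ≈ 0.4408.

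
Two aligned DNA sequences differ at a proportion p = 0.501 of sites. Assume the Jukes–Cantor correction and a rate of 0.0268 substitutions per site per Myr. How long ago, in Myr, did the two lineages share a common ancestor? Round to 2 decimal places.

d = −(3/4) ln(1 − 4p/3) = −0.75 ln(1 − 0.668) = −0.75 ln(0.332)
  = −0.75 × (-1.102620) = 0.826965 substitutions/site.
Under a molecular clock d = 2μt, so t = d/(2μ) = 0.826965 / (2 × 0.0268) = 15.43 Myr.

15.43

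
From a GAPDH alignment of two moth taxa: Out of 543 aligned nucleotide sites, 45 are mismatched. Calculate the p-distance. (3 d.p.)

0.083

p = 45/543 = 0.082872… ≈ 0.083 (to 3 d.p.).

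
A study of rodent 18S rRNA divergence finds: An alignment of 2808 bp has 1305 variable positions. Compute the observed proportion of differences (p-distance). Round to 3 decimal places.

p = 1305/2808 = 0.464743… ≈ 0.465 (to 3 d.p.).

0.465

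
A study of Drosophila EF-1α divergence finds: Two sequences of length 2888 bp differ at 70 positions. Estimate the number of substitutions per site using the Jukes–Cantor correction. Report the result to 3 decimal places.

0.025

p = 70/2888 ≈ 0.024238.
d = −(3/4) ln(1 − 4p/3) = −0.75 ln(1 − 0.032317) = −0.75 ln(0.967683)
  = −0.75 × (-0.032851) = 0.024638 substitutions/site.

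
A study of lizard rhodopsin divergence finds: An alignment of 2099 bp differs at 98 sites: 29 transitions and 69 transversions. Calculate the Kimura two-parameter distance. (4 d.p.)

0.0482

P = 29/2099 ≈ 0.013816 and Q = 69/2099 ≈ 0.032873.
Under the Kimura two-parameter model, d = −½ ln(1 − 2P − Q) − ¼ ln(1 − 2Q).
1 − 2P − Q = 0.939495, giving −½ ln(0.939495) = 0.031206.
1 − 2Q = 0.934254, giving −¼ ln(0.934254) = 0.017002.
d = 0.031206 + 0.017002 = 0.048208.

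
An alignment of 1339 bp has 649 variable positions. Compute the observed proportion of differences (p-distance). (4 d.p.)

p = 649/1339 = 0.484690… ≈ 0.4847 (to 4 d.p.).

0.4847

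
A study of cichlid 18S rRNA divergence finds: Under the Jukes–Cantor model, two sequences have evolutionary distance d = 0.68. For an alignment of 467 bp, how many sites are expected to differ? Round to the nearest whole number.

Invert JC69: p = (3/4)(1 − e^(−4d/3)) = 0.75 × (1 − e^(-0.906667)) = 0.75 × (1 − 0.403868) = 0.447099.
Expected differing sites = pL ≈ 0.447099 × 467 = 208.795233 ≈ 209.

209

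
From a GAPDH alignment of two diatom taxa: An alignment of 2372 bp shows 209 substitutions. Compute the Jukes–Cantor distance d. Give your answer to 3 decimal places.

0.094

p = 209/2372 ≈ 0.088111.
d = −(3/4) ln(1 − 4p/3) = −0.75 ln(1 − 0.117481) = −0.75 ln(0.882519)
  = −0.75 × (-0.124975) = 0.093731 substitutions/site.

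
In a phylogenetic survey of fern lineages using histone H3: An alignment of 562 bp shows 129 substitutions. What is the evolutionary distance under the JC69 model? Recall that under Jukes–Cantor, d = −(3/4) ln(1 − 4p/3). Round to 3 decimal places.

p = 129/562 ≈ 0.229537.
d = −(3/4) ln(1 − 4p/3) = −0.75 ln(1 − 0.306049) = −0.75 ln(0.693951)
  = −0.75 × (-0.365354) = 0.274016 substitutions/site.

0.274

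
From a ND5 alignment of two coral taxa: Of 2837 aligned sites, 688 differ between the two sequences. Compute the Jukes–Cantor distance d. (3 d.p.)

0.293

p = 688/2837 ≈ 0.24251.
d = −(3/4) ln(1 − 4p/3) = −0.75 ln(1 − 0.323347) = −0.75 ln(0.676653)
  = −0.75 × (-0.390597) = 0.292948 substitutions/site.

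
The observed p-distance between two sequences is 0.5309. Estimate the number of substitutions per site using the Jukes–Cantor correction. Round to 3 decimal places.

0.923

d = −(3/4) ln(1 − 4p/3) = −0.75 ln(1 − 0.707867) = −0.75 ln(0.292133)
  = −0.75 × (-1.230546) = 0.922910 substitutions/site.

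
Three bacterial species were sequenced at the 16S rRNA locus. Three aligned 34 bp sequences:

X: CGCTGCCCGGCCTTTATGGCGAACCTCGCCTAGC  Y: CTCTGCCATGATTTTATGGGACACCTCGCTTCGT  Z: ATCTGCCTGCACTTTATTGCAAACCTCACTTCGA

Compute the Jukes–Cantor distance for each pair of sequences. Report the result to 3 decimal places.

d(X,Y) = 0.423, d(X,Z) = 0.423, d(Y,Z) = 0.373

X–Y: 11/34 sites differ → p ≈ 0.323529, d = −0.75 ln(1 − 0.431372) = 0.423397 ≈ 0.423.
X–Z: 11/34 sites differ → p ≈ 0.323529, d = −0.75 ln(1 − 0.431372) = 0.423397 ≈ 0.423.
Y–Z: 10/34 sites differ → p ≈ 0.294118, d = −0.75 ln(1 − 0.392157) = 0.373379 ≈ 0.373.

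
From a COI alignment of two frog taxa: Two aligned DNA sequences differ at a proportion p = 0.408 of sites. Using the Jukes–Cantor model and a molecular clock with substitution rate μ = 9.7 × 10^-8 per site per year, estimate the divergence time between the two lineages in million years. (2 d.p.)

d = −(3/4) ln(1 − 4p/3) = −0.75 ln(1 − 0.544) = −0.75 ln(0.456)
  = −0.75 × (-0.785262) = 0.588947 substitutions/site.
Under a molecular clock d = 2μt, so t = d/(2μ) = 0.588947 / (2 × 9.7 × 10^-8) = 3.04 million years.

3.04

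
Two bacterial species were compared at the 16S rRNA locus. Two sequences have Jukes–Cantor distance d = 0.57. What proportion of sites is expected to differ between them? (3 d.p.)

p = (3/4)(1 − e^(−4d/3)) = 0.75 × (1 − e^(-0.76)) = 0.75 × (1 − 0.467666) = 0.399251.

0.399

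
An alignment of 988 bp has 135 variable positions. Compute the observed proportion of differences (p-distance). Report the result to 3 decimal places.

p = 135/988 = 0.136639… ≈ 0.137 (to 3 d.p.).

0.137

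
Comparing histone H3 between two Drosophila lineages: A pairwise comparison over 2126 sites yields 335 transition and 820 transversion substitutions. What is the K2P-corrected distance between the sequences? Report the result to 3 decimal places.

P = 335/2126 ≈ 0.157573 and Q = 820/2126 ≈ 0.385701.
Under the Kimura two-parameter model, d = −½ ln(1 − 2P − Q) − ¼ ln(1 − 2Q).
1 − 2P − Q = 0.299153, giving −½ ln(0.299153) = 0.603400.
1 − 2Q = 0.228598, giving −¼ ln(0.228598) = 0.368948.
d = 0.603400 + 0.368948 = 0.972348.

0.972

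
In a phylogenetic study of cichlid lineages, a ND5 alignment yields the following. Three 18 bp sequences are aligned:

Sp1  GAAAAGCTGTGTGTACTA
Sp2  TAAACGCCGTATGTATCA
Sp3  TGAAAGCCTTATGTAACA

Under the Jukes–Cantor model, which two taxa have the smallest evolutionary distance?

Sp2 and Sp3

Sp1–Sp2: 6/18 differ, p = 0.333, d = 0.441.
Sp1–Sp3: 7/18 differ, p = 0.389, d = 0.548.
Sp2–Sp3: 4/18 differ, p = 0.222, d = 0.264.
The smallest distance is between Sp2 and Sp3.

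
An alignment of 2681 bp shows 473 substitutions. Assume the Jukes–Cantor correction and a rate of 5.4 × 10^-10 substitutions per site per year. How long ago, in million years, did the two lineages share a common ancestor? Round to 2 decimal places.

p = 473/2681 ≈ 0.176427.
d = −(3/4) ln(1 − 4p/3) = −0.75 ln(1 − 0.235236) = −0.75 ln(0.764764)
  = −0.75 × (-0.268188) = 0.201141 substitutions/site.
Under a molecular clock d = 2μt, so t = d/(2μ) = 0.201141 / (2 × 5.4 × 10^-10) = 186.24 million years.

186.24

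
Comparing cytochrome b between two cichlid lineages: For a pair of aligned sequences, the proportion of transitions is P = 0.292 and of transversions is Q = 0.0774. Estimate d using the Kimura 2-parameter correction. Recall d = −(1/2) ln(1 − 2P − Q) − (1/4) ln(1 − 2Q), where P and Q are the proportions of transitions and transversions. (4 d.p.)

Under the Kimura two-parameter model, d = −½ ln(1 − 2P − Q) − ¼ ln(1 − 2Q).
1 − 2P − Q = 0.3386, giving −½ ln(0.3386) = 0.541468.
1 − 2Q = 0.8452, giving −¼ ln(0.8452) = 0.042045.
d = 0.541468 + 0.042045 = 0.583513.

0.5835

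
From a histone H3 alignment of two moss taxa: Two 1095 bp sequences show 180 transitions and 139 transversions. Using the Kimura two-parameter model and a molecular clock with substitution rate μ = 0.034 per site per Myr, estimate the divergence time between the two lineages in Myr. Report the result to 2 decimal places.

5.55

P = 180/1095 ≈ 0.164384 and Q = 139/1095 ≈ 0.126941.
Under the Kimura two-parameter model, d = −½ ln(1 − 2P − Q) − ¼ ln(1 − 2Q).
1 − 2P − Q = 0.544291, giving −½ ln(0.544291) = 0.304136.
1 − 2Q = 0.746118, giving −¼ ln(0.746118) = 0.073218.
d = 0.304136 + 0.073218 = 0.377354.
Under a molecular clock d = 2μt, so t = d/(2μ) = 0.377354 / (2 × 0.034) = 5.55 Myr.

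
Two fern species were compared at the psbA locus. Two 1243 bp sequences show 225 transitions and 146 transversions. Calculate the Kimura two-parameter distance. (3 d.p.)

P = 225/1243 ≈ 0.181014 and Q = 146/1243 ≈ 0.117458.
Under the Kimura two-parameter model, d = −½ ln(1 − 2P − Q) − ¼ ln(1 − 2Q).
1 − 2P − Q = 0.520514, giving −½ ln(0.520514) = 0.326469.
1 − 2Q = 0.765084, giving −¼ ln(0.765084) = 0.066942.
d = 0.326469 + 0.066942 = 0.393411.

0.393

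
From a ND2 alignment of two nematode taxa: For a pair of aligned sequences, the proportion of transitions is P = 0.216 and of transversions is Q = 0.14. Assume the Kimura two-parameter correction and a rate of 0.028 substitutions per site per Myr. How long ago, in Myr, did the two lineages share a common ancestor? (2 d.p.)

Under the Kimura two-parameter model, d = −½ ln(1 − 2P − Q) − ¼ ln(1 − 2Q).
1 − 2P − Q = 0.428, giving −½ ln(0.428) = 0.424316.
1 − 2Q = 0.72, giving −¼ ln(0.72) = 0.082126.
d = 0.424316 + 0.082126 = 0.506442.
Under a molecular clock d = 2μt, so t = d/(2μ) = 0.506442 / (2 × 0.028) = 9.04 Myr.

9.04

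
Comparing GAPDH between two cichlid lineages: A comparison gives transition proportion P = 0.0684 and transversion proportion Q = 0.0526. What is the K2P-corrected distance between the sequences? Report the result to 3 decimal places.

0.133

Under the Kimura two-parameter model, d = −½ ln(1 − 2P − Q) − ¼ ln(1 − 2Q).
1 − 2P − Q = 0.8106, giving −½ ln(0.8106) = 0.104990.
1 − 2Q = 0.8948, giving −¼ ln(0.8948) = 0.027789.
d = 0.104990 + 0.027789 = 0.132779.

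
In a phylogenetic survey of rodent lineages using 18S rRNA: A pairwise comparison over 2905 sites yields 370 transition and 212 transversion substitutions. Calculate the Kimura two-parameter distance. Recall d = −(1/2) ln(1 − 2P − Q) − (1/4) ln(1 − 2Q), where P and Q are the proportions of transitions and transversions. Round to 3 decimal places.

0.238

P = 370/2905 ≈ 0.127367 and Q = 212/2905 ≈ 0.072978.
Under the Kimura two-parameter model, d = −½ ln(1 − 2P − Q) − ¼ ln(1 − 2Q).
1 − 2P − Q = 0.672288, giving −½ ln(0.672288) = 0.198534.
1 − 2Q = 0.854044, giving −¼ ln(0.854044) = 0.039443.
d = 0.198534 + 0.039443 = 0.237977.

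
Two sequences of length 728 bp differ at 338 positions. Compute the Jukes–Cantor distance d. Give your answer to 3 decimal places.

p = 338/728 ≈ 0.464286.
d = −(3/4) ln(1 − 4p/3) = −0.75 ln(1 − 0.619048) = −0.75 ln(0.380952)
  = −0.75 × (-0.965082) = 0.723812 substitutions/site.

0.724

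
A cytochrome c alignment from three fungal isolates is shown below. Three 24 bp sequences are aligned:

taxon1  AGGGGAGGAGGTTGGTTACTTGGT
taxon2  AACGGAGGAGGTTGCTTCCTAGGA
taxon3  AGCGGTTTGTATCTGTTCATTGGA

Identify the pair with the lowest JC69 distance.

taxon1 and taxon2

taxon1–taxon2: 6/24 differ, p = 0.250, d = 0.304.
taxon1–taxon3: 12/24 differ, p = 0.500, d = 0.824.
taxon2–taxon3: 12/24 differ, p = 0.500, d = 0.824.
The smallest distance is between taxon1 and taxon2.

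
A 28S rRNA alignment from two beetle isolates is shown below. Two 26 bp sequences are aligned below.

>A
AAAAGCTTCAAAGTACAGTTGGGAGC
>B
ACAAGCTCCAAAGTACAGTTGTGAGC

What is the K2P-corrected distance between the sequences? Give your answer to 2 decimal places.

0.13

Of 26 sites, 1 differences are transitions and 2 are transversions, so P = 1/26 ≈ 0.038462 and Q = 2/26 ≈ 0.076923.
Under the Kimura two-parameter model, d = −½ ln(1 − 2P − Q) − ¼ ln(1 − 2Q).
1 − 2P − Q = 0.846153, giving −½ ln(0.846153) = 0.083528.
1 − 2Q = 0.846154, giving −¼ ln(0.846154) = 0.041763.
d = 0.083528 + 0.041763 = 0.125291.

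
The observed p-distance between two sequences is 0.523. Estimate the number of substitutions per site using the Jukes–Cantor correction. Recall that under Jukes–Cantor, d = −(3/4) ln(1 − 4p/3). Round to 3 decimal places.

0.896

d = −(3/4) ln(1 − 4p/3) = −0.75 ln(1 − 0.697333) = −0.75 ln(0.302667)
  = −0.75 × (-1.195122) = 0.896342 substitutions/site.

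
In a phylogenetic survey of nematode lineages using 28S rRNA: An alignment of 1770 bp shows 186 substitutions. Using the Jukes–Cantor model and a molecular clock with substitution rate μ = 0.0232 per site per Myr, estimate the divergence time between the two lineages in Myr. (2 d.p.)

2.44

p = 186/1770 ≈ 0.105085.
d = −(3/4) ln(1 − 4p/3) = −0.75 ln(1 − 0.140113) = −0.75 ln(0.859887)
  = −0.75 × (-0.150954) = 0.113216 substitutions/site.
Under a molecular clock d = 2μt, so t = d/(2μ) = 0.113216 / (2 × 0.0232) = 2.44 Myr.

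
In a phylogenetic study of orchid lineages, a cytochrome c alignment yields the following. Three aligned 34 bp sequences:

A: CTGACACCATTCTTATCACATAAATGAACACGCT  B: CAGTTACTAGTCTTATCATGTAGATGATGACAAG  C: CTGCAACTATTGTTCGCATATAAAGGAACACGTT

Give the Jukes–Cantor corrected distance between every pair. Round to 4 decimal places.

d(A,B) = 0.5347, d(A,C) = 0.3265, d(B,C) = 0.6655

A–B: 13/34 sites differ → p ≈ 0.382353, d = −0.75 ln(1 − 0.509804) = 0.534712 ≈ 0.5347.
A–C: 9/34 sites differ → p ≈ 0.264706, d = −0.75 ln(1 − 0.352941) = 0.326488 ≈ 0.3265.
B–C: 15/34 sites differ → p ≈ 0.441176, d = −0.75 ln(1 − 0.588235) = 0.665477 ≈ 0.6655.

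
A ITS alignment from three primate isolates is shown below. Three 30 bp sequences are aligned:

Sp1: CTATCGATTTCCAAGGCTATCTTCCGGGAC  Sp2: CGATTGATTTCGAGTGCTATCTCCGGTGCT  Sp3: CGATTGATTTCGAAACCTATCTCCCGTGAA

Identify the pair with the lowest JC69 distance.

Sp2 and Sp3

Sp1–Sp2: 10/30 differ, p = 0.333, d = 0.441.
Sp1–Sp3: 8/30 differ, p = 0.267, d = 0.330.
Sp2–Sp3: 6/30 differ, p = 0.200, d = 0.233.
The smallest distance is between Sp2 and Sp3.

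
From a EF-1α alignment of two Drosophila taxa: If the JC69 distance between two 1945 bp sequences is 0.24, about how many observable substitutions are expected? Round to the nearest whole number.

Invert JC69: p = (3/4)(1 − e^(−4d/3)) = 0.75 × (1 − e^(-0.32)) = 0.75 × (1 − 0.726149) = 0.205388.
Expected differing sites = pL ≈ 0.205388 × 1945 = 399.47966 ≈ 399.

399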